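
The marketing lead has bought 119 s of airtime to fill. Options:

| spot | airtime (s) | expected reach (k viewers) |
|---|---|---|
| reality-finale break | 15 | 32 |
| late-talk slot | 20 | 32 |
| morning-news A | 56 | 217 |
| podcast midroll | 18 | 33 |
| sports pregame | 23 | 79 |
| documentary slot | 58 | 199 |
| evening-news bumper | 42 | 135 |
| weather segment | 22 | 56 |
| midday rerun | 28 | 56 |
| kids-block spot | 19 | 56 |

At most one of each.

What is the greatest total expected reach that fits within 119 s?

Density check — morning-news A 3.88, sports pregame 3.43, documentary slot 3.43, evening-news bumper 3.21 are the best per s.
Filling by ratio: reality-finale break + morning-news A + sports pregame + kids-block spot for 384, with 6 s left unused.
Replace reality-finale break and sports pregame and kids-block spot with documentary slot: the trade gains 32 net, giving 416 at 114 s.
Every other selection either busts 119 s or fails to beat 416.

416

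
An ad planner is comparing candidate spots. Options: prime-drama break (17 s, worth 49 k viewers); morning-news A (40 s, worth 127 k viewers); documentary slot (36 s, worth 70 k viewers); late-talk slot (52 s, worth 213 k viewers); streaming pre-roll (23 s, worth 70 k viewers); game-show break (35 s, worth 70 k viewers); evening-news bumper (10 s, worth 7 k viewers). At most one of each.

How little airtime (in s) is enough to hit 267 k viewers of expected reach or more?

Minimise s subject to total expected reach ≥ 267.
late-talk slot + streaming pre-roll reaches 283 using 75 s.
Any bundle with less than 75 s falls short of 267.

75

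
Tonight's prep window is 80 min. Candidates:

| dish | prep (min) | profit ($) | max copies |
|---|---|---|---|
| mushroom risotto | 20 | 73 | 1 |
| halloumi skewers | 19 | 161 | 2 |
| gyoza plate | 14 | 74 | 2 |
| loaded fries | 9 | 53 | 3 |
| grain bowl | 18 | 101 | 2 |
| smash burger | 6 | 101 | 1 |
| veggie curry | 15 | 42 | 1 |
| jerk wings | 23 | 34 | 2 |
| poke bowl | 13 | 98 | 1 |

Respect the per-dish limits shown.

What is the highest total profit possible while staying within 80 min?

648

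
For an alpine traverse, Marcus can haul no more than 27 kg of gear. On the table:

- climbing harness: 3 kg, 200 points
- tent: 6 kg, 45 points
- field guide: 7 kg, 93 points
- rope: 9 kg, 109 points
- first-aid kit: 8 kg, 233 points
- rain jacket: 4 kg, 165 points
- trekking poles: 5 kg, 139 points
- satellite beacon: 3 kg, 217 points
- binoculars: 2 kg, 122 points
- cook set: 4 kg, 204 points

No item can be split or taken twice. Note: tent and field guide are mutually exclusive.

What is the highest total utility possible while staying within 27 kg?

1158

By utility per kg: satellite beacon 72.33, climbing harness 66.67, binoculars 61.00, cook set 51.00 lead.
A density-first pass picks climbing harness + first-aid kit + rain jacket + satellite beacon + binoculars + cook set — 1141 at 24 kg.
Replace binoculars with trekking poles: the trade gains 17 net, giving 1158 at 27 kg.
Runner-up climbing harness + first-aid kit + rain jacket + satellite beacon + binoculars + cook set tops out at 1141.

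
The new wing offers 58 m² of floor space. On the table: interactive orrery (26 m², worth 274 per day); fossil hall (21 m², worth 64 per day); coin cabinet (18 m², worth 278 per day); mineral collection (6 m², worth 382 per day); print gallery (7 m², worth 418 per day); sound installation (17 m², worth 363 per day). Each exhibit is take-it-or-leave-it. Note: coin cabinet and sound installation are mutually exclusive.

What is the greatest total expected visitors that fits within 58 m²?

Density check — mineral collection 63.67, print gallery 59.71, sound installation 21.35, coin cabinet 15.44 are the best per m².
Interactive orrery + mineral collection + print gallery + sound installation uses 56 of the 58 m² and totals 1437.
Next best is interactive orrery + coin cabinet + mineral collection + print gallery at 1352 (57 m²) — short by 85.

1437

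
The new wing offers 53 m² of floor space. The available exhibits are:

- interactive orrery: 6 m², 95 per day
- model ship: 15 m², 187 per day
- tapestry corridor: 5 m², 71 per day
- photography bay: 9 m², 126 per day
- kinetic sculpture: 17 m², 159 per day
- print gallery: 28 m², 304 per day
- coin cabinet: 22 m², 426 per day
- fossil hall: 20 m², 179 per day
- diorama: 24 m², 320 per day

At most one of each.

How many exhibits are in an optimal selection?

3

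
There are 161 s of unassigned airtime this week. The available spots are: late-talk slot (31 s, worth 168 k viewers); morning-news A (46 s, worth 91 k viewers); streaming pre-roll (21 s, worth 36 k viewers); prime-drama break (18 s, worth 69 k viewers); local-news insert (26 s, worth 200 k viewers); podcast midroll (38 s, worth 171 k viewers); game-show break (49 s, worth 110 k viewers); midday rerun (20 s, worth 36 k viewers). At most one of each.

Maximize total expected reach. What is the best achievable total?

699

Best packing: late-talk slot + morning-news A + prime-drama break + local-news insert + podcast midroll — 159 s, 699 total.
Next best is late-talk slot + streaming pre-roll + prime-drama break + local-news insert + podcast midroll + midday rerun at 680 (154 s) — short by 19.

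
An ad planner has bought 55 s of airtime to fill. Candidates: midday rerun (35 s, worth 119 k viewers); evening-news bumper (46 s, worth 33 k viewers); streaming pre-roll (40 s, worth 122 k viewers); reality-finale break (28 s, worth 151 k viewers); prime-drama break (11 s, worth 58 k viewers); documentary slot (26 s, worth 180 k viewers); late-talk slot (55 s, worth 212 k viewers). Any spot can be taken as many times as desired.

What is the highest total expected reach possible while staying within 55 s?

360

The ratio ordering already packs tightly: 2×documentary slot, 52 s, 360.
Nothing else within 55 s beats 360.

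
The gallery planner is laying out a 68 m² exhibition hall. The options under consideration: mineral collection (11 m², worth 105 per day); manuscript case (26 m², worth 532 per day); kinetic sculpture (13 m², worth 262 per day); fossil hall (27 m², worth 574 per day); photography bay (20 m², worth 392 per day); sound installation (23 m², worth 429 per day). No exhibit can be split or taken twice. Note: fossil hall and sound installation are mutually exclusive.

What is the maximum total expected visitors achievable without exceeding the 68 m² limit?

Ranking by ratio (expected visitors/m²): fossil hall 21.26, manuscript case 20.46, kinetic sculpture 20.15.
Taking manuscript case + kinetic sculpture + fossil hall: 66 m² used, 1368 in expected visitors.

1368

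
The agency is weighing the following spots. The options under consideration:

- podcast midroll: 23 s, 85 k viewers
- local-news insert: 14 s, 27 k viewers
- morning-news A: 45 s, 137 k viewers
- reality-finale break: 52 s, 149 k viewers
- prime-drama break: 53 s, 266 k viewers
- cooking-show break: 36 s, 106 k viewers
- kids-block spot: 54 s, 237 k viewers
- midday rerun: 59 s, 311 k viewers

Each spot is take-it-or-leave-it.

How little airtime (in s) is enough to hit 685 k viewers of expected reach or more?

149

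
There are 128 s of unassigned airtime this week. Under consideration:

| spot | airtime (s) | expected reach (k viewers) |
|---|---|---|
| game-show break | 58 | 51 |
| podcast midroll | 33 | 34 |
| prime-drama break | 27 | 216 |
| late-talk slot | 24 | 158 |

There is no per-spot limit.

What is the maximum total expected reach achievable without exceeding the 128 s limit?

906

A density-first pass picks 4×prime-drama break — 864 at 108 s.
Dropping 2×prime-drama break frees 54 s; slotting in 3×late-talk slot (72 s) lifts the total to 906 at 126 s.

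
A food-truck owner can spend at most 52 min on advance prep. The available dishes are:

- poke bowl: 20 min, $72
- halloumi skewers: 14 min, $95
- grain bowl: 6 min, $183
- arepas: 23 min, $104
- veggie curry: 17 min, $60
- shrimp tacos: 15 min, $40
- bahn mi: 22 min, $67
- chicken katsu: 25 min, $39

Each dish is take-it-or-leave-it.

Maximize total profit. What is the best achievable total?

382

By profit per min: grain bowl 30.50, halloumi skewers 6.79, arepas 4.52, poke bowl 3.60 lead.
Taking halloumi skewers + grain bowl + arepas: 43 min used, 382 in profit.
The spare 9 min is too small for any remaining dish, and no exchange beats 382.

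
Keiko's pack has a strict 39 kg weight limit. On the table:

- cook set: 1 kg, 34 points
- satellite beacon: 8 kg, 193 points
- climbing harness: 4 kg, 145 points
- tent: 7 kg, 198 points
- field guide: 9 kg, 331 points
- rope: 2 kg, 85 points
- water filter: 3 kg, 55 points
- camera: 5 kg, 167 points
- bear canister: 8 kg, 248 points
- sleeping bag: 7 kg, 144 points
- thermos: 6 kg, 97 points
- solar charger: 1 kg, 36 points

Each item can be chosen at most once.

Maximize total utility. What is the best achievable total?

1265

Taking the top-ratio items first gives cook set + climbing harness + tent + field guide + rope + camera + bear canister + solar charger for 1244 (37 kg).
Dropping cook set frees 1 kg; slotting in water filter (3 kg) lifts the total to 1265 at 39 kg.
Every other selection either busts 39 kg or fails to beat 1265.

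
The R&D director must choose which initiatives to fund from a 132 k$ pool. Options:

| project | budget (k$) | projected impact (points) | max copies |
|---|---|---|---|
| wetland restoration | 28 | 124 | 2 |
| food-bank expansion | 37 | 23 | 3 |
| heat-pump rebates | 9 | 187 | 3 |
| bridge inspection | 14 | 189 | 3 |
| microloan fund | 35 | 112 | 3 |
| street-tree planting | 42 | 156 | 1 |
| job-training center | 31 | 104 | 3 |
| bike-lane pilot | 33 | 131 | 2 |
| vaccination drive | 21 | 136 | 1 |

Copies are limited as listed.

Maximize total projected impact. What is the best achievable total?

The ratio heuristic lands on wetland restoration + 3×heat-pump rebates + 3×bridge inspection + vaccination drive (1388) but leaves 14 k$ idle.
Dropping wetland restoration frees 28 k$; slotting in street-tree planting (42 k$) lifts the total to 1420 at 132 k$.

1420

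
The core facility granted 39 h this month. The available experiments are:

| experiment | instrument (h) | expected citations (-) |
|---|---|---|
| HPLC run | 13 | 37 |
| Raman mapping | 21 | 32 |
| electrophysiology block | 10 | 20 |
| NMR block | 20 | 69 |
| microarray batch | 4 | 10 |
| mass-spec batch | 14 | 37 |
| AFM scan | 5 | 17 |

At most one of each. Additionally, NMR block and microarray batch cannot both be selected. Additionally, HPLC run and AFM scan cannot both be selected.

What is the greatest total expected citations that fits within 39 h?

NMR block + mass-spec batch + AFM scan uses 39 of the 39 h and totals 123.
Nothing else feasible within 39 h beats 123.

123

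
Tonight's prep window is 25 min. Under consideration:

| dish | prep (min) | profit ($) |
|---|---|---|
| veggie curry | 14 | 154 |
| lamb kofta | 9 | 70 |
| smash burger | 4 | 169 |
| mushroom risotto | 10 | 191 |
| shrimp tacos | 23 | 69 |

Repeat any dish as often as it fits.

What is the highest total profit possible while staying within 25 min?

1014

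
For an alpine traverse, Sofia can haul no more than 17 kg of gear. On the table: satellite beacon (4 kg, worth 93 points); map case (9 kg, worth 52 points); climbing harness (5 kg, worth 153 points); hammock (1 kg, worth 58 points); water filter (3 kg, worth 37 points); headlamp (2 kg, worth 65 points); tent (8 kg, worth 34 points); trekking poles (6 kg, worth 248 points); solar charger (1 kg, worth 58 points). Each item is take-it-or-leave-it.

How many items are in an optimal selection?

5

The maximum utility within 17 kg is 610.
For example satellite beacon + climbing harness + hammock + trekking poles + solar charger achieves it, using 17 kg.
Every optimal selection uses 5 items.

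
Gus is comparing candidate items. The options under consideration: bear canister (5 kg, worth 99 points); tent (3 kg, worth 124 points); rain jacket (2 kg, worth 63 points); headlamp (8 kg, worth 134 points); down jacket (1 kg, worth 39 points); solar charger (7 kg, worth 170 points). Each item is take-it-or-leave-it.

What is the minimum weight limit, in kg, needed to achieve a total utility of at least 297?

11

Minimise kg subject to total utility ≥ 297.
bear canister + tent + rain jacket + down jacket reaches 325 using 11 kg.
Below 11 kg the best achievable stays under 297.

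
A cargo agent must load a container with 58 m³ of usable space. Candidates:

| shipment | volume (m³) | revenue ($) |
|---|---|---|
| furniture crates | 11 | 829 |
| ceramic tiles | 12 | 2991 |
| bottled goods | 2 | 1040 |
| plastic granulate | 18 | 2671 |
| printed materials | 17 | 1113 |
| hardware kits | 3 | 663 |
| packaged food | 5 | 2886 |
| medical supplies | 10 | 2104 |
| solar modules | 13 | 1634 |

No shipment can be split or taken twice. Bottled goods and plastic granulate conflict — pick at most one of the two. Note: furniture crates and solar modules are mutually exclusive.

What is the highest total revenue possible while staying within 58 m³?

Taking ceramic tiles + plastic granulate + packaged food + medical supplies + solar modules: 58 m³ used, 12286 in revenue.
Next best is furniture crates + ceramic tiles + plastic granulate + packaged food + medical supplies at 11481 (56 m³) — short by 805.

12286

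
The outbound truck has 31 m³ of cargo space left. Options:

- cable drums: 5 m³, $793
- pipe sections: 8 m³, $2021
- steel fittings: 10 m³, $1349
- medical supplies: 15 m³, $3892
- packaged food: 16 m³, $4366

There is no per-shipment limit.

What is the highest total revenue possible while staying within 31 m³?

8258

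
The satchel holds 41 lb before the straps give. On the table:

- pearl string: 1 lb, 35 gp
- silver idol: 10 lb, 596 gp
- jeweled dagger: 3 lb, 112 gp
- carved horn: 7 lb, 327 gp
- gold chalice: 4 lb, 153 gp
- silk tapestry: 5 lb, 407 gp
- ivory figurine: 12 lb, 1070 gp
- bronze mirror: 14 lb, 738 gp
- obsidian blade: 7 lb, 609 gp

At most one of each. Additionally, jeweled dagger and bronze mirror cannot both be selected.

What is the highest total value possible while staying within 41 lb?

3009

Density check — ivory figurine 89.17, obsidian blade 87.00, silk tapestry 81.40 are the best per lb.
Silver idol + carved horn + silk tapestry + ivory figurine + obsidian blade uses 41 of the 41 lb and totals 3009.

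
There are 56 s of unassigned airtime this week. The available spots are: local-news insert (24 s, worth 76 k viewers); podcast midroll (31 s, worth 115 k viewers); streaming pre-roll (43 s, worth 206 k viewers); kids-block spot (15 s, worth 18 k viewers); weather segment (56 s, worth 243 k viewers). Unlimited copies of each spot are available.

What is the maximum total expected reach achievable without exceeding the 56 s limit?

Taking the top-ratio spots first gives streaming pre-roll for 206 (43 s).
Dropping streaming pre-roll frees 43 s; slotting in weather segment (56 s) lifts the total to 243 at 56 s.
No other feasible combination exceeds 243.

243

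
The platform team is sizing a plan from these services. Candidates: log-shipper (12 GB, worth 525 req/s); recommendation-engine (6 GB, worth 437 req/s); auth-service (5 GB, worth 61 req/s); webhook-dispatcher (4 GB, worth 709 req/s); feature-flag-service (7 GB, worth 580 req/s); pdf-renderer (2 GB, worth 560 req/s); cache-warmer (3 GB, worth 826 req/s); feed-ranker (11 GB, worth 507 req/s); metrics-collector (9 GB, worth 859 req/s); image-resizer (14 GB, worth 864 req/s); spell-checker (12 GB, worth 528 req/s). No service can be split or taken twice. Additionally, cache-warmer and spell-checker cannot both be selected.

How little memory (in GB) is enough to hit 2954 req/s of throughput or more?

Minimise GB subject to total throughput ≥ 2954.
webhook-dispatcher + pdf-renderer + cache-warmer + metrics-collector reaches 2954 using 18 GB.
Below 18 GB the best achievable stays under 2954.

18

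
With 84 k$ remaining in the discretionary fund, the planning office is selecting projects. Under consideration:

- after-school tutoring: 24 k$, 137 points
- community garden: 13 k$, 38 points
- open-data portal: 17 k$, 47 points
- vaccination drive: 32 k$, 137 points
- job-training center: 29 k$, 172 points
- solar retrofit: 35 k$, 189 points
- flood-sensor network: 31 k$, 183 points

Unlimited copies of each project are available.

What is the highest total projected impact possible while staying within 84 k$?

492

A density-first pass picks after-school tutoring + 2×job-training center — 481 at 82 k$.
Replace job-training center with flood-sensor network: the trade gains 11 net, giving 492 at 84 k$.
No other feasible combination exceeds 492.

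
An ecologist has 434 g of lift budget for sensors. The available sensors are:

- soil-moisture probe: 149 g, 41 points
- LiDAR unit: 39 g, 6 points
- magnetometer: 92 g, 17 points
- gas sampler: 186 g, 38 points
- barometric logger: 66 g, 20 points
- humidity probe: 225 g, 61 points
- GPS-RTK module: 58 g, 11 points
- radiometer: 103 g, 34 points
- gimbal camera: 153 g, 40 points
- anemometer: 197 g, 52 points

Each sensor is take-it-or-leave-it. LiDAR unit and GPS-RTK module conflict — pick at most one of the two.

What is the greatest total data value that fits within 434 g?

121

By data value per g: radiometer 0.33, barometric logger 0.30, soil-moisture probe 0.28 lead.
Best packing: LiDAR unit + barometric logger + humidity probe + radiometer — 433 g, 121 total.
The closest alternative, barometric logger + GPS-RTK module + radiometer + anemometer, reaches only 117.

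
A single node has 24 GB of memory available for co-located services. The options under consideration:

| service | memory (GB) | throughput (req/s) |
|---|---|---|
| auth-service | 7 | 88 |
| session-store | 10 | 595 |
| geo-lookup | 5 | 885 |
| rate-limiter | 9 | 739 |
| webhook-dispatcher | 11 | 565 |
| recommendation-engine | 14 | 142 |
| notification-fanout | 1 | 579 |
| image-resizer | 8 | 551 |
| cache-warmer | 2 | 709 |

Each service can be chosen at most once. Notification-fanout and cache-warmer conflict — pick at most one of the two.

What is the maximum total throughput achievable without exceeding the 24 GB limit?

2884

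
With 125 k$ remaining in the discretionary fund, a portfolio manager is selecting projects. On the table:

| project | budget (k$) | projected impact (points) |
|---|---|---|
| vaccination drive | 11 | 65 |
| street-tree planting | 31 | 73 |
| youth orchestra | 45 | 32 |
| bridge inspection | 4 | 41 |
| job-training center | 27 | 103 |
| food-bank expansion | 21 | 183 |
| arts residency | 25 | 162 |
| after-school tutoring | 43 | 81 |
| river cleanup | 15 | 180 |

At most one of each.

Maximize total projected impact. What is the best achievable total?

By projected impact per k$: river cleanup 12.00, bridge inspection 10.25, food-bank expansion 8.71, arts residency 6.48 lead.
A density-first pass picks vaccination drive + bridge inspection + job-training center + food-bank expansion + arts residency + river cleanup — 734 at 103 k$.
The 11 k$ tied up in vaccination drive is better spent on street-tree planting — total rises to 742 (123 k$).
Next best is vaccination drive + bridge inspection + job-training center + food-bank expansion + arts residency + river cleanup at 734 (103 k$) — short by 8.

742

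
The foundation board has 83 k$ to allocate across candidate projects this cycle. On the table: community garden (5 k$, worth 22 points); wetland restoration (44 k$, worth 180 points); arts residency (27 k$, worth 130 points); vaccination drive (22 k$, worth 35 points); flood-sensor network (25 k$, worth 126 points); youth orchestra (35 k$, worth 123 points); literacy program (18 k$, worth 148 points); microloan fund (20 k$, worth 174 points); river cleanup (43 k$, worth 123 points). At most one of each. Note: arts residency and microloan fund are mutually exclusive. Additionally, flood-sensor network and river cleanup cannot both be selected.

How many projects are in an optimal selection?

Best achievable projected impact is 502.
wetland restoration + literacy program + microloan fund hits 502 at 82 k$.
Any selection reaching 502 contains exactly 3 projects.

3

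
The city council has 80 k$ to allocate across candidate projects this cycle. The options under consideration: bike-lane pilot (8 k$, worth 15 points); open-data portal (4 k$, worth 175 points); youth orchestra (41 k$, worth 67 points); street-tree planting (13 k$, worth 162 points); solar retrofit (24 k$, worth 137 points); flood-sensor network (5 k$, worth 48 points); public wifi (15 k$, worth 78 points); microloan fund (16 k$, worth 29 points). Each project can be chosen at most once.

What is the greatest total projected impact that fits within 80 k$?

Greedy by ratio would take bike-lane pilot + open-data portal + street-tree planting + solar retrofit + flood-sensor network + public wifi: 69 k$ used, total 615.
Replace bike-lane pilot with microloan fund: the trade gains 14 net, giving 629 at 77 k$.
Runner-up bike-lane pilot + open-data portal + street-tree planting + solar retrofit + flood-sensor network + public wifi tops out at 615.

629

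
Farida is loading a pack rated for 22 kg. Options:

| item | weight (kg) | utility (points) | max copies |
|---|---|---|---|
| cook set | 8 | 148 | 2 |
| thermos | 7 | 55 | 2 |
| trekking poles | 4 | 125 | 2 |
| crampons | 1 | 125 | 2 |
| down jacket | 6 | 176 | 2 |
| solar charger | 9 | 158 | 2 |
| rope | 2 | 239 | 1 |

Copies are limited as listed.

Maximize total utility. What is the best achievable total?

966

Taking the top-ratio items first gives 2×trekking poles + 2×crampons + down jacket + rope for 915 (18 kg).
Dropping trekking poles frees 4 kg; slotting in down jacket (6 kg) lifts the total to 966 at 20 kg.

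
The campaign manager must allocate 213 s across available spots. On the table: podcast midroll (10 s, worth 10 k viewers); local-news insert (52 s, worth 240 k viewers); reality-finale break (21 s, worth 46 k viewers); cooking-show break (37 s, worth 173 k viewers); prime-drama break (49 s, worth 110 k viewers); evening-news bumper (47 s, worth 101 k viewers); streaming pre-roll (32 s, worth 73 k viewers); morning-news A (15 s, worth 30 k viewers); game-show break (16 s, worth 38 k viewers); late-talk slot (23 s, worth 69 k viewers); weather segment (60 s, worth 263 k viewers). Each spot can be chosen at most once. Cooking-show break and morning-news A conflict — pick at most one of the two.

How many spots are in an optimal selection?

The maximum expected reach within 213 s is 829.
One optimal bundle: local-news insert + reality-finale break + cooking-show break + game-show break + late-talk slot + weather segment (209 s).
Any selection reaching 829 contains exactly 6 spots.

6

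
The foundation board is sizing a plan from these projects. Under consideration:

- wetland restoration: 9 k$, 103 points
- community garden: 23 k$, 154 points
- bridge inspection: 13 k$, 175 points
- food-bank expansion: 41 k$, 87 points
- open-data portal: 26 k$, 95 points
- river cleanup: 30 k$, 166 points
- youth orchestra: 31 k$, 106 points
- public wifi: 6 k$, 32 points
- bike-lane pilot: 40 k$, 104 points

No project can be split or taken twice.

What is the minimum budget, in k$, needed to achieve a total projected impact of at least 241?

22

Minimise k$ subject to total projected impact ≥ 241.
Taking wetland restoration + bridge inspection gives 278 (≥ 241) for 22 k$.
Any bundle with less than 22 k$ falls short of 241.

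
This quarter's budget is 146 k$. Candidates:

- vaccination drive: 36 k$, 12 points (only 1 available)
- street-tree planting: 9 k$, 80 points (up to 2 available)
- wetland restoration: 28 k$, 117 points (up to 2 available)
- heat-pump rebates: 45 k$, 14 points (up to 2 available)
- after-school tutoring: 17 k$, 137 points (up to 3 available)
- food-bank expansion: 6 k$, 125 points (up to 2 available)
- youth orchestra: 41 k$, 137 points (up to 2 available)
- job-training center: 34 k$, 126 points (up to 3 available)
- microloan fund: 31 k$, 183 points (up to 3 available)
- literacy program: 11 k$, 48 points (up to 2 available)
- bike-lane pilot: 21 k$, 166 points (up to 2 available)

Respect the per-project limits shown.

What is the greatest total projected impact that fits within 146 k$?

By projected impact per k$: food-bank expansion 20.83, street-tree planting 8.89, after-school tutoring 8.06 lead.
A density-first pass picks 2×street-tree planting + 3×after-school tutoring + 2×food-bank expansion + 2×literacy program + 2×bike-lane pilot — 1249 at 145 k$.
The 31 k$ tied up in street-tree planting and 2×literacy program is better spent on microloan fund — total rises to 1256 (145 k$).

1256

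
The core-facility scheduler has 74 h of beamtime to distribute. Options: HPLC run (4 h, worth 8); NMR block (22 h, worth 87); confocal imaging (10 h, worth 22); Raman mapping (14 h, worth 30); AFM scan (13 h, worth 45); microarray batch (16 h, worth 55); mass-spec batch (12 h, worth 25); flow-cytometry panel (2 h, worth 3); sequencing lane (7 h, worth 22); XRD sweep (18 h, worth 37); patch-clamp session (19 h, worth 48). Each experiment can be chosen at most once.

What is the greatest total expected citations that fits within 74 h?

Greedy by ratio would take HPLC run + NMR block + confocal imaging + AFM scan + microarray batch + flow-cytometry panel + sequencing lane: 74 h used, total 242.
Dropping confocal imaging and flow-cytometry panel and sequencing lane frees 19 h; slotting in patch-clamp session (19 h) lifts the total to 243 at 74 h.

243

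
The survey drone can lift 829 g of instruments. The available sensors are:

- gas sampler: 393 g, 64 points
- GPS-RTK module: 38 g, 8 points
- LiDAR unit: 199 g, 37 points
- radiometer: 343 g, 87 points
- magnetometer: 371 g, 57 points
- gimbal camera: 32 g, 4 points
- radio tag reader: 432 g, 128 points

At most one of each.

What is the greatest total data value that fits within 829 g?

223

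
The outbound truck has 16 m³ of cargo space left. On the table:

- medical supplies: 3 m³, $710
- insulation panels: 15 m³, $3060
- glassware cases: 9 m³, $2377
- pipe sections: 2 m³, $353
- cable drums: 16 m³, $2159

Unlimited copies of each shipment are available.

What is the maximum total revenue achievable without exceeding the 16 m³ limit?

3797

Ranking by ratio (revenue/m³): glassware cases 264.11, medical supplies 236.67, insulation panels 204.00, pipe sections 176.50.
2×medical supplies + glassware cases uses 15 of the 16 m³ and totals 3797.
No other feasible combination exceeds 3797.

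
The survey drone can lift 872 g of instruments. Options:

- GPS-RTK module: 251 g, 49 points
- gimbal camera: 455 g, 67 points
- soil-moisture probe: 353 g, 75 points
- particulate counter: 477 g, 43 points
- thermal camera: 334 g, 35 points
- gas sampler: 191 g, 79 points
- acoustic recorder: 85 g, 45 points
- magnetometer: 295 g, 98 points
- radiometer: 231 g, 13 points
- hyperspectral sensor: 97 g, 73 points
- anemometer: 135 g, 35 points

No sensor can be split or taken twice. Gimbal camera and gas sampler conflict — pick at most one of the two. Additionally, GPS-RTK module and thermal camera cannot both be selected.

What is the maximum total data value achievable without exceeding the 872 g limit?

Gas sampler + acoustic recorder + magnetometer + hyperspectral sensor + anemometer uses 803 of the 872 g and totals 330.

330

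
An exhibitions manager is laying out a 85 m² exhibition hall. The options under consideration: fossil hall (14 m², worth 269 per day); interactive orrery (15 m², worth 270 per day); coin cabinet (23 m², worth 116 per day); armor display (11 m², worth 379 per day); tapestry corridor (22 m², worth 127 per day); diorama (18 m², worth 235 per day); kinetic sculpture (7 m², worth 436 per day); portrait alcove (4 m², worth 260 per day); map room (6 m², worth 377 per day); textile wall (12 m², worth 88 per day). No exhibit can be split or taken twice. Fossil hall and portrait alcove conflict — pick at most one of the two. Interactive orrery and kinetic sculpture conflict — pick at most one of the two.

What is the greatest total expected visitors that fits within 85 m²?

1902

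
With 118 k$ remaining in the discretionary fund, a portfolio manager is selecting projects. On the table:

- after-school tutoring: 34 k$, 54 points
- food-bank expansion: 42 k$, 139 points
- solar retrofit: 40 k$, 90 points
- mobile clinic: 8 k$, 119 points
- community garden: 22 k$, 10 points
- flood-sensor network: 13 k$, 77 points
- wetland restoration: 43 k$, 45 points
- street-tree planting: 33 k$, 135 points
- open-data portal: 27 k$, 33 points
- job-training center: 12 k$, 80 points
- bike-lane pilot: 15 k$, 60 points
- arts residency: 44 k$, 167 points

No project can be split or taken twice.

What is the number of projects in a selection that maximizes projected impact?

Best achievable projected impact is 578.
mobile clinic + flood-sensor network + street-tree planting + job-training center + arts residency hits 578 at 110 k$.
Every optimal selection uses 5 projects.

5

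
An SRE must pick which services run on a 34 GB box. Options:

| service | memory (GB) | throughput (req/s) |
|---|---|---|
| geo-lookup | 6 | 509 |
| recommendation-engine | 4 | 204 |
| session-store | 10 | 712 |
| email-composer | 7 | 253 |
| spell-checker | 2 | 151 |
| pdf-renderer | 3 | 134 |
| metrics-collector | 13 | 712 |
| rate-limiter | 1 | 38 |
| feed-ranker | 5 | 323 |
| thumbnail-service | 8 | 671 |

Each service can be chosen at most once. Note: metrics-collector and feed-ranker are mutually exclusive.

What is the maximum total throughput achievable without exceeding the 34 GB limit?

2500

Ranking by ratio (throughput/GB): geo-lookup 84.83, thumbnail-service 83.88, spell-checker 75.50.
Geo-lookup + session-store + spell-checker + pdf-renderer + feed-ranker + thumbnail-service uses 34 of the 34 GB and totals 2500.
Next best is geo-lookup + recommendation-engine + session-store + rate-limiter + feed-ranker + thumbnail-service at 2457 (34 GB) — short by 43.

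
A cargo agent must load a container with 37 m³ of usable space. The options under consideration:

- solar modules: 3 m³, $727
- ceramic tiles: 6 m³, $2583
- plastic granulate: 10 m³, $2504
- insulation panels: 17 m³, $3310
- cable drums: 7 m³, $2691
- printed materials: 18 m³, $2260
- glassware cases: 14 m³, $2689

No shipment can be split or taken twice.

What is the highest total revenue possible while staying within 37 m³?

Greedy by ratio would take solar modules + ceramic tiles + plastic granulate + cable drums: 26 m³ used, total 8505.
Dropping solar modules frees 3 m³; slotting in glassware cases (14 m³) lifts the total to 10467 at 37 m³.

10467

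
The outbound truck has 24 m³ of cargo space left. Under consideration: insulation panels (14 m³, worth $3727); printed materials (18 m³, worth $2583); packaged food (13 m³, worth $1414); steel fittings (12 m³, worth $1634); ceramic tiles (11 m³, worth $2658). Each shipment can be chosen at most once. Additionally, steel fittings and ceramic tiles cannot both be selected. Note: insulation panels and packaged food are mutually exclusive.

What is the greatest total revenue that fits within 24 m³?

Taking the top-ratio shipments first gives insulation panels for 3727 (14 m³).
Dropping insulation panels frees 14 m³; slotting in packaged food + ceramic tiles (24 m³) lifts the total to 4072 at 24 m³.

4072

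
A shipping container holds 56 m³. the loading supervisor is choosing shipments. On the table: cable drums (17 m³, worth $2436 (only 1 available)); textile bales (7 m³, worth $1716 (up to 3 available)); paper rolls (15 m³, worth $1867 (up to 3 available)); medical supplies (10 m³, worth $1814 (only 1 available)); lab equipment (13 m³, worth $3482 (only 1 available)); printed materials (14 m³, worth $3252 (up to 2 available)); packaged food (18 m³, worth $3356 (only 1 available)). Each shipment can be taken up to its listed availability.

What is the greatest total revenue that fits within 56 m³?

The ratio heuristic lands on 3×textile bales + lab equipment + printed materials (11882) but leaves 8 m³ idle.
The 7 m³ tied up in textile bales is better spent on printed materials — total rises to 13418 (55 m³).

13418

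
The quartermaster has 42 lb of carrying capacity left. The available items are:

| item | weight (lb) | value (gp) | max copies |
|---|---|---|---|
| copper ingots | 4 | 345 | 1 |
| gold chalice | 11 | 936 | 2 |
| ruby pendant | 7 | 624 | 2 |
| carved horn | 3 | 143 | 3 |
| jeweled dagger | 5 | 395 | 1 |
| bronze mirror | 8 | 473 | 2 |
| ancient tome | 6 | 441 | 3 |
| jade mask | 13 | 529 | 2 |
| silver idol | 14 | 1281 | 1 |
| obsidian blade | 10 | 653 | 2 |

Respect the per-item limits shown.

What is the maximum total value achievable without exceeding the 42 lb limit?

Greedy by ratio would take copper ingots + 2×ruby pendant + carved horn + jeweled dagger + silver idol: 40 lb used, total 3412.
A better packing is copper ingots + gold chalice + ruby pendant + ancient tome + silver idol: 42 lb, total 3627.
Every other selection either busts 42 lb or exceeds an availability limit or fails to beat 3627.

3627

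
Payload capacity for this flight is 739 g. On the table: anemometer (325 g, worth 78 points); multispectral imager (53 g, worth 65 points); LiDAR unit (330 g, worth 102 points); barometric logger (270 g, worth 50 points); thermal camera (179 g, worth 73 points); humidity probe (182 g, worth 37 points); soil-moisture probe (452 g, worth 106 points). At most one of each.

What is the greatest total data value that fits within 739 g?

253

A density-first pass picks multispectral imager + LiDAR unit + thermal camera — 240 at 562 g.
Dropping LiDAR unit frees 330 g; slotting in anemometer + humidity probe (507 g) lifts the total to 253 at 739 g.
Next best is anemometer + multispectral imager + LiDAR unit at 245 (708 g) — short by 8.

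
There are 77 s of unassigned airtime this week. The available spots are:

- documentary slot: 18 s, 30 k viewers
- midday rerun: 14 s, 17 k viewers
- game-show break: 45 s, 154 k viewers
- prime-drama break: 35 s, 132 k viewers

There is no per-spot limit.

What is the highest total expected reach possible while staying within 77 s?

The ratio ordering already packs tightly: 2×prime-drama break, 70 s, 264.
The spare 7 s is too small for any remaining spot, and no exchange beats 264.

264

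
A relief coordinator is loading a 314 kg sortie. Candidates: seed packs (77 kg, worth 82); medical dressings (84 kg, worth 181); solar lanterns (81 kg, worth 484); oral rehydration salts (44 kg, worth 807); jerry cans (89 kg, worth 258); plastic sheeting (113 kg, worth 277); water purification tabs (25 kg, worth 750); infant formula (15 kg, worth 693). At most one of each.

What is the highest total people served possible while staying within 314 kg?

3011

Filling by ratio: solar lanterns + oral rehydration salts + jerry cans + water purification tabs + infant formula for 2992, with 60 kg left unused.
Dropping jerry cans frees 89 kg; slotting in plastic sheeting (113 kg) lifts the total to 3011 at 278 kg.
Runner-up solar lanterns + oral rehydration salts + jerry cans + water purification tabs + infant formula tops out at 2992.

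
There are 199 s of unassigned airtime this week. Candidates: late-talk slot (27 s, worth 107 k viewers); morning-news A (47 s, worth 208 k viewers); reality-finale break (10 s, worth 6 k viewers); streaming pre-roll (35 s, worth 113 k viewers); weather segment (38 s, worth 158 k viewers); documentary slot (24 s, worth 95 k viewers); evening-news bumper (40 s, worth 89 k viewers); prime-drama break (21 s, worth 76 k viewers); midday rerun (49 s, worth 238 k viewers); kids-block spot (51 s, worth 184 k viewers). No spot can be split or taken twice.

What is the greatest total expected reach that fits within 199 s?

832

Taking the top-ratio spots first gives late-talk slot + morning-news A + reality-finale break + weather segment + documentary slot + midday rerun for 812 (195 s).
Dropping reality-finale break and weather segment frees 48 s; slotting in kids-block spot (51 s) lifts the total to 832 at 198 s.
That's the maximum — no swap from here does better than 832.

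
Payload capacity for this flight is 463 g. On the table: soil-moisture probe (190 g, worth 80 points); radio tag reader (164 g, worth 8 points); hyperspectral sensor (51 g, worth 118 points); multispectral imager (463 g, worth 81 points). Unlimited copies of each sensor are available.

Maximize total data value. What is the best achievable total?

1062

Taking 9×hyperspectral sensor: 459 g used, 1062 in data value.
The spare 4 g is too small for any remaining sensor, and no exchange beats 1062.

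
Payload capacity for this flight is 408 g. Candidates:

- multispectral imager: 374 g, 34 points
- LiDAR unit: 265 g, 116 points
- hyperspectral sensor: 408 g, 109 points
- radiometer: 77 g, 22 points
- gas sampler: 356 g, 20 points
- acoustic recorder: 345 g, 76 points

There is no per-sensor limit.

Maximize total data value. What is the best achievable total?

138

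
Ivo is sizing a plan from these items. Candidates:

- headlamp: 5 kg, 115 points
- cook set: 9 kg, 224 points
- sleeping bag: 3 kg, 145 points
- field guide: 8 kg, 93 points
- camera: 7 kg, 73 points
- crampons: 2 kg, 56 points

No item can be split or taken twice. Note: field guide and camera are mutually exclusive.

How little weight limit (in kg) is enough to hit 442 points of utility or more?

Minimise kg subject to total utility ≥ 442.
Taking headlamp + cook set + sleeping bag gives 484 (≥ 442) for 17 kg.
No combination under 17 kg hits 442.

17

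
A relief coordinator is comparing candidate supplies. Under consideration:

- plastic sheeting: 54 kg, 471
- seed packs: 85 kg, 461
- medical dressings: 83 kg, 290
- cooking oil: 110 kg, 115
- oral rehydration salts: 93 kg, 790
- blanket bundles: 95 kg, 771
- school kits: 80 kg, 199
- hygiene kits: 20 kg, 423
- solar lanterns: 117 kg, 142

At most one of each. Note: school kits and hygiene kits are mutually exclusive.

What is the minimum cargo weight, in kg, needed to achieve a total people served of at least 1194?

113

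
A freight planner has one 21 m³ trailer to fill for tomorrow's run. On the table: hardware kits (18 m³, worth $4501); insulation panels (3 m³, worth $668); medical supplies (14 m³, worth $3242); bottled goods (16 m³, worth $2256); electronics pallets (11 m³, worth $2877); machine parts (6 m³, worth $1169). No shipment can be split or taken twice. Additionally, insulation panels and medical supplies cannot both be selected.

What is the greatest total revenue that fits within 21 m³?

By revenue per m³: electronics pallets 261.55, hardware kits 250.06, medical supplies 231.57 lead.
Taking the top-ratio shipments first gives insulation panels + electronics pallets + machine parts for 4714 (20 m³).
Dropping electronics pallets and machine parts frees 17 m³; slotting in hardware kits (18 m³) lifts the total to 5169 at 21 m³.
The closest alternative, insulation panels + electronics pallets + machine parts, reaches only 4714.

5169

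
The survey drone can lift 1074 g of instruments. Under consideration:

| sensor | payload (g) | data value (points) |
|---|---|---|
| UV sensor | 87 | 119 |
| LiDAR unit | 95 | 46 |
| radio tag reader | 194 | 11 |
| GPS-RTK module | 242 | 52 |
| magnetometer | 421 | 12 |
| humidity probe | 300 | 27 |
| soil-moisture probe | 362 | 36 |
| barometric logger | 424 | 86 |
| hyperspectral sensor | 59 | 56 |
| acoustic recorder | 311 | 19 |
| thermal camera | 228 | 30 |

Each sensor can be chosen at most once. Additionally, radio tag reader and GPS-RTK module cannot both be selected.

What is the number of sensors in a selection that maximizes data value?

5

The maximum data value within 1074 g is 359.
One optimal bundle: UV sensor + LiDAR unit + GPS-RTK module + barometric logger + hyperspectral sensor (907 g).
Every optimal selection uses 5 sensors.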